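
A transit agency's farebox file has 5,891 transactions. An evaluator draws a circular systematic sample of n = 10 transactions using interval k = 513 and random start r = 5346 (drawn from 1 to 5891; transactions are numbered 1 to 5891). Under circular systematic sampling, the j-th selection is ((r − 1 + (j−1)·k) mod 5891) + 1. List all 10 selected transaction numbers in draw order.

Selection 1: 5346
Selection 2: 5346 + 513 = 5859
Selection 3: 5859 + 513 = 6372 → 6372 − 5891 = 481
Selection 4: 481 + 513 = 994
Selection 5: 994 + 513 = 1507
Selection 6: 1507 + 513 = 2020
Selection 7: 2020 + 513 = 2533
Selection 8: 2533 + 513 = 3046
Selection 9: 3046 + 513 = 3559
Selection 10: 3559 + 513 = 4072

5346, 5859, 481, 994, 1507, 2020, 2533, 3046, 3559, 4072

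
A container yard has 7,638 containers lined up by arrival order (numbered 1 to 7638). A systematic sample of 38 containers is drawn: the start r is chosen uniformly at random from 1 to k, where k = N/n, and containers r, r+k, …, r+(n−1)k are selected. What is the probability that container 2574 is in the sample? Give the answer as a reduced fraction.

1/201

k = 7638/38 = 201.
Container 2574 is selected iff r ≡ 2574 (mod 201); exactly one such r in {1,…,201}.
Inclusion probability = 1/201.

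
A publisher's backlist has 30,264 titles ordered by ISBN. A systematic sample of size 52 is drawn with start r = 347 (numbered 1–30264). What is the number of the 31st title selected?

k = 30264/52 = 582
31st selection = r + (31−1)·k = 347 + 30×582 = 347 + 17460 = 17807

17807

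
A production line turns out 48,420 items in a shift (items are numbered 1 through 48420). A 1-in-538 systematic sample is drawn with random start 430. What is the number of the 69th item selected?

37014

k = 538
69th selection = r + (69−1)·k = 430 + 68×538 = 430 + 36584 = 37014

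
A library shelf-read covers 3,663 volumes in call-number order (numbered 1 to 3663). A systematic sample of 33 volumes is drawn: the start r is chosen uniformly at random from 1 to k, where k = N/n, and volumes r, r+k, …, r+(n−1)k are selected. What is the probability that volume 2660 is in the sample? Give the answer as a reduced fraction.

k = 3663/33 = 111.
Volume 2660 is selected iff r ≡ 2660 (mod 111); exactly one such r in {1,…,111}.
Inclusion probability = 1/111.

1/111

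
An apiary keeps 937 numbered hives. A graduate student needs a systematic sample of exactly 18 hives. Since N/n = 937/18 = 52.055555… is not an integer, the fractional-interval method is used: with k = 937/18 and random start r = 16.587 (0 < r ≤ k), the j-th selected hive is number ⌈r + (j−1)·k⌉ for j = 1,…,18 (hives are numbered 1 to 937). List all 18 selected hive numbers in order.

17, 69, 121, 173, 225, 277, 329, 381, 434, 486, 538, 590, 642, 694, 746, 798, 850, 902

j=1: r + 0k = 16.587 → ⌈·⌉ = 17
j=2: r + 1k = 68.642555… → ⌈·⌉ = 69
j=3: r + 2k = 120.698111… → ⌈·⌉ = 121
j=4: r + 3k = 172.753666… → ⌈·⌉ = 173
j=5: r + 4k = 224.809222… → ⌈·⌉ = 225
j=6: r + 5k = 276.864777… → ⌈·⌉ = 277
j=7: r + 6k = 328.920333… → ⌈·⌉ = 329
j=8: r + 7k = 380.975888… → ⌈·⌉ = 381
j=9: r + 8k = 433.031444… → ⌈·⌉ = 434
j=10: r + 9k = 485.087 → ⌈·⌉ = 486
j=11: r + 10k = 537.142555… → ⌈·⌉ = 538
j=12: r + 11k = 589.198111… → ⌈·⌉ = 590
j=13: r + 12k = 641.253666… → ⌈·⌉ = 642
j=14: r + 13k = 693.309222… → ⌈·⌉ = 694
j=15: r + 14k = 745.364777… → ⌈·⌉ = 746
j=16: r + 15k = 797.420333… → ⌈·⌉ = 798
j=17: r + 16k = 849.475888… → ⌈·⌉ = 850
j=18: r + 17k = 901.531444… → ⌈·⌉ = 902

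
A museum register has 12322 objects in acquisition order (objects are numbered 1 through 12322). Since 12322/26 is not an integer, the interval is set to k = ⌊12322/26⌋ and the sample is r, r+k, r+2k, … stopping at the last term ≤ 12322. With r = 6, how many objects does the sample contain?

k = ⌊12322/26⌋ = 473
Achieved size = ⌊(12322 − 6)/473⌋ + 1 = ⌊12316/473⌋ + 1 = 26 + 1 = 27
(last selection: 6 + 26×473 = 12304 ≤ 12322; next would be 12777 > 12322)

27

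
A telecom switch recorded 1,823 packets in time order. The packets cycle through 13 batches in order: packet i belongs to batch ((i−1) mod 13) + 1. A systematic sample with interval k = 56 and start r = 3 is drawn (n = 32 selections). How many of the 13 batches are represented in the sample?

13

Consecutive selections differ by k = 56, so their batch numbers differ by 56 mod 13 = 4.
gcd(56, 13) = 1, so the sample visits 13/1 = 13 distinct residues mod 13.
Start 3 is batch 3; the batches hit are 1, 2, 3, 4, 5, 6, 7, 8, 9, 10, 11, 12, 13.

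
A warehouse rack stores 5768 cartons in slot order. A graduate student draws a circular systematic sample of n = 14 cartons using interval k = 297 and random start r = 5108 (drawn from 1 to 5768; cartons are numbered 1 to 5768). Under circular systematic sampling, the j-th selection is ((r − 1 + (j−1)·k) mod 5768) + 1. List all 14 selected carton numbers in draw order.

Selection 1: 5108
Selection 2: 5108 + 297 = 5405
Selection 3: 5405 + 297 = 5702
Selection 4: 5702 + 297 = 5999 → 5999 − 5768 = 231
Selection 5: 231 + 297 = 528
Selection 6: 528 + 297 = 825
Selection 7: 825 + 297 = 1122
Selection 8: 1122 + 297 = 1419
Selection 9: 1419 + 297 = 1716
Selection 10: 1716 + 297 = 2013
Selection 11: 2013 + 297 = 2310
Selection 12: 2310 + 297 = 2607
Selection 13: 2607 + 297 = 2904
Selection 14: 2904 + 297 = 3201

5108, 5405, 5702, 231, 528, 825, 1122, 1419, 1716, 2013, 2310, 2607, 2904, 3201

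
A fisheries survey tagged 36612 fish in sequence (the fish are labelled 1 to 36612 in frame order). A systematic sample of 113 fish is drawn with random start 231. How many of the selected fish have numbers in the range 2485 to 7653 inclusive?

k = 36612/113 = 324
First selection ≥ 2485: 231 + ⌈(2485−231)/324⌉·324 = 231 + 7×324 = 2499
Last selection ≤ 7653: 231 + ⌊(7653−231)/324⌋·324 = 231 + 22×324 = 7359
Count = 22 − 7 + 1 = 16

16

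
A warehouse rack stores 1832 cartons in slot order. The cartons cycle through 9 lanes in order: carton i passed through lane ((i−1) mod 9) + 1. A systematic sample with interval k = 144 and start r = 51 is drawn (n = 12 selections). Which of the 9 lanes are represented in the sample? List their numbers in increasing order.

Consecutive selections differ by k = 144, so their lane numbers differ by 144 mod 9 = 0.
gcd(144, 9) = 9, so the sample visits 9/9 = 1 distinct residues mod 9.
Start 51 is lane 6; the lanes hit are 6.

6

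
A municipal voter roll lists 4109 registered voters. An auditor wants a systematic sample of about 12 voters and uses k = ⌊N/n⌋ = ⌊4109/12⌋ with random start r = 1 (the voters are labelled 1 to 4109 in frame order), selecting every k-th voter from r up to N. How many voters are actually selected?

13

k = ⌊4109/12⌋ = 342
Achieved size = ⌊(4109 − 1)/342⌋ + 1 = ⌊4108/342⌋ + 1 = 12 + 1 = 13
(last selection: 1 + 12×342 = 4105 ≤ 4109; next would be 4447 > 4109)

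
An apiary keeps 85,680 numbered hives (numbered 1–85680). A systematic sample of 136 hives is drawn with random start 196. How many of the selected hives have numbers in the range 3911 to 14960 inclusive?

18

k = 85680/136 = 630
First selection ≥ 3911: 196 + ⌈(3911−196)/630⌉·630 = 196 + 6×630 = 3976
Last selection ≤ 14960: 196 + ⌊(14960−196)/630⌋·630 = 196 + 23×630 = 14686
Count = 23 − 6 + 1 = 18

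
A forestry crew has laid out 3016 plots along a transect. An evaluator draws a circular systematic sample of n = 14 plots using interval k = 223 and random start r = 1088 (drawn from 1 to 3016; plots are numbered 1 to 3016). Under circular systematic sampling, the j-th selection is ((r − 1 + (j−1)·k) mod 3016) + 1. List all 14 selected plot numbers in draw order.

1088, 1311, 1534, 1757, 1980, 2203, 2426, 2649, 2872, 79, 302, 525, 748, 971

Selection 1: 1088
Selection 2: 1088 + 223 = 1311
Selection 3: 1311 + 223 = 1534
Selection 4: 1534 + 223 = 1757
Selection 5: 1757 + 223 = 1980
Selection 6: 1980 + 223 = 2203
Selection 7: 2203 + 223 = 2426
Selection 8: 2426 + 223 = 2649
Selection 9: 2649 + 223 = 2872
Selection 10: 2872 + 223 = 3095 → 3095 − 3016 = 79
Selection 11: 79 + 223 = 302
Selection 12: 302 + 223 = 525
Selection 13: 525 + 223 = 748
Selection 14: 748 + 223 = 971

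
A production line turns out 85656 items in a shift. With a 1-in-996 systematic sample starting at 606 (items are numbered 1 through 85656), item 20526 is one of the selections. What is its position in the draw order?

k = 996
position = (20526 − 606)/996 + 1 = 19920/996 + 1 = 20 + 1 = 21

21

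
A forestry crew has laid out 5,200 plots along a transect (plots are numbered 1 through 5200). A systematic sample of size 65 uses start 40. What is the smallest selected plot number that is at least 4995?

k = 5200/65 = 80
Steps past start: ⌈(4995 − 40)/80⌉ = ⌈4955/80⌉ = 62
Selected plot: 40 + 62×80 = 5000

5000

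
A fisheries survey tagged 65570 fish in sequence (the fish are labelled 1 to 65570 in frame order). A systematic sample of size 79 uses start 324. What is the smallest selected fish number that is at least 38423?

38504

k = 65570/79 = 830
Steps past start: ⌈(38423 − 324)/830⌉ = ⌈38099/830⌉ = 46
Selected fish: 324 + 46×830 = 38504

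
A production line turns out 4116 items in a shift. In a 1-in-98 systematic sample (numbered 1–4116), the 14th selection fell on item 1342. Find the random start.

68

k = 98
r = 1342 − (14−1)×98 = 1342 − 1274 = 68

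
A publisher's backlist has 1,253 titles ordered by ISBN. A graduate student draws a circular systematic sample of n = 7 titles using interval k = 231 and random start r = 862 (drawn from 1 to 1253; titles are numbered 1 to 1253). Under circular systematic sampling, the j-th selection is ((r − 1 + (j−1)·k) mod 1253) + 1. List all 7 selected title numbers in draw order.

Selection 1: 862
Selection 2: 862 + 231 = 1093
Selection 3: 1093 + 231 = 1324 → 1324 − 1253 = 71
Selection 4: 71 + 231 = 302
Selection 5: 302 + 231 = 533
Selection 6: 533 + 231 = 764
Selection 7: 764 + 231 = 995

862, 1093, 71, 302, 533, 764, 995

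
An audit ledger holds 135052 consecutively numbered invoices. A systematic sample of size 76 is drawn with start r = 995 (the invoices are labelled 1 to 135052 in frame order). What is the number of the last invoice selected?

k = 135052/76 = 1777
76th selection = r + (76−1)·k = 995 + 75×1777 = 995 + 133275 = 134270

134270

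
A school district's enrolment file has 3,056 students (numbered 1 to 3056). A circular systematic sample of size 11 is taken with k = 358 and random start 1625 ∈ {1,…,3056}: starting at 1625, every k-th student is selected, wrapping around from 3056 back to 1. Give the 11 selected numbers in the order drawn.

Selection 1: 1625
Selection 2: 1625 + 358 = 1983
Selection 3: 1983 + 358 = 2341
Selection 4: 2341 + 358 = 2699
Selection 5: 2699 + 358 = 3057 → 3057 − 3056 = 1
Selection 6: 1 + 358 = 359
Selection 7: 359 + 358 = 717
Selection 8: 717 + 358 = 1075
Selection 9: 1075 + 358 = 1433
Selection 10: 1433 + 358 = 1791
Selection 11: 1791 + 358 = 2149

1625, 1983, 2341, 2699, 1, 359, 717, 1075, 1433, 1791, 2149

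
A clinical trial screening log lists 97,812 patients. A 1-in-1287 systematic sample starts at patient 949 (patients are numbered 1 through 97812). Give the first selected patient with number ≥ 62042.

k = 1287
Steps past start: ⌈(62042 − 949)/1287⌉ = ⌈61093/1287⌉ = 48
Selected patient: 949 + 48×1287 = 62725

62725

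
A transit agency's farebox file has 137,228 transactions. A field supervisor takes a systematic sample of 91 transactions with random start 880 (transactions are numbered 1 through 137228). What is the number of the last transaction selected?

136600

k = 137228/91 = 1508
91st selection = r + (91−1)·k = 880 + 90×1508 = 880 + 135720 = 136600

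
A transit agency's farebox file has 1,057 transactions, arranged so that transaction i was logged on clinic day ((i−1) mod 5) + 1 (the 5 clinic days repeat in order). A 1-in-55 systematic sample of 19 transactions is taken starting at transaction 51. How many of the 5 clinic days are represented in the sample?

Consecutive selections differ by k = 55, so their clinic day numbers differ by 55 mod 5 = 0.
gcd(55, 5) = 5, so the sample visits 5/5 = 1 distinct residues mod 5.
Start 51 is clinic day 1; the clinic days hit are 1.

1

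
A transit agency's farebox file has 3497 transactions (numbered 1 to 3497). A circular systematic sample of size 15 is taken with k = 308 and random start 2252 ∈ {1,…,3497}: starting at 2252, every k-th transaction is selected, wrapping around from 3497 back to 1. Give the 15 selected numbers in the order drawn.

2252, 2560, 2868, 3176, 3484, 295, 603, 911, 1219, 1527, 1835, 2143, 2451, 2759, 3067

Selection 1: 2252
Selection 2: 2252 + 308 = 2560
Selection 3: 2560 + 308 = 2868
Selection 4: 2868 + 308 = 3176
Selection 5: 3176 + 308 = 3484
Selection 6: 3484 + 308 = 3792 → 3792 − 3497 = 295
Selection 7: 295 + 308 = 603
Selection 8: 603 + 308 = 911
Selection 9: 911 + 308 = 1219
Selection 10: 1219 + 308 = 1527
Selection 11: 1527 + 308 = 1835
Selection 12: 1835 + 308 = 2143
Selection 13: 2143 + 308 = 2451
Selection 14: 2451 + 308 = 2759
Selection 15: 2759 + 308 = 3067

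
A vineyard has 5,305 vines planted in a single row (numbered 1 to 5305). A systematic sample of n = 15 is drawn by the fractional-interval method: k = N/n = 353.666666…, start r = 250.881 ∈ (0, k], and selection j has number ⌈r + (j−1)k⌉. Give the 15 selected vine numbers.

j=1: r + 0k = 250.881 → ⌈·⌉ = 251
j=2: r + 1k = 604.547666… → ⌈·⌉ = 605
j=3: r + 2k = 958.214333… → ⌈·⌉ = 959
j=4: r + 3k = 1311.881 → ⌈·⌉ = 1312
j=5: r + 4k = 1665.547666… → ⌈·⌉ = 1666
j=6: r + 5k = 2019.214333… → ⌈·⌉ = 2020
j=7: r + 6k = 2372.881 → ⌈·⌉ = 2373
j=8: r + 7k = 2726.547666… → ⌈·⌉ = 2727
j=9: r + 8k = 3080.214333… → ⌈·⌉ = 3081
j=10: r + 9k = 3433.881 → ⌈·⌉ = 3434
j=11: r + 10k = 3787.547666… → ⌈·⌉ = 3788
j=12: r + 11k = 4141.214333… → ⌈·⌉ = 4142
j=13: r + 12k = 4494.881 → ⌈·⌉ = 4495
j=14: r + 13k = 4848.547666… → ⌈·⌉ = 4849
j=15: r + 14k = 5202.214333… → ⌈·⌉ = 5203

251, 605, 959, 1312, 1666, 2020, 2373, 2727, 3081, 3434, 3788, 4142, 4495, 4849, 5203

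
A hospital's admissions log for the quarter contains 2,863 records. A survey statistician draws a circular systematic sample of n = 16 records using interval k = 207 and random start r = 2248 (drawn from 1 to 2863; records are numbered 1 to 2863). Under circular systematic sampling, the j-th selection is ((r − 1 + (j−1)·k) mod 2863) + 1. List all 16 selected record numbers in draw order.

2248, 2455, 2662, 6, 213, 420, 627, 834, 1041, 1248, 1455, 1662, 1869, 2076, 2283, 2490

Selection 1: 2248
Selection 2: 2248 + 207 = 2455
Selection 3: 2455 + 207 = 2662
Selection 4: 2662 + 207 = 2869 → 2869 − 2863 = 6
Selection 5: 6 + 207 = 213
Selection 6: 213 + 207 = 420
Selection 7: 420 + 207 = 627
Selection 8: 627 + 207 = 834
Selection 9: 834 + 207 = 1041
Selection 10: 1041 + 207 = 1248
Selection 11: 1248 + 207 = 1455
Selection 12: 1455 + 207 = 1662
Selection 13: 1662 + 207 = 1869
Selection 14: 1869 + 207 = 2076
Selection 15: 2076 + 207 = 2283
Selection 16: 2283 + 207 = 2490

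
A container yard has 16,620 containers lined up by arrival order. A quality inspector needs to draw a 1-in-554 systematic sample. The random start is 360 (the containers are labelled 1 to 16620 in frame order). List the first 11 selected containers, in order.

360, 914, 1468, 2022, 2576, 3130, 3684, 4238, 4792, 5346, 5900

container 1: 360
container 2: 360 + 554 = 914
container 3: 914 + 554 = 1468
container 4: 1468 + 554 = 2022
container 5: 2022 + 554 = 2576
container 6: 2576 + 554 = 3130
container 7: 3130 + 554 = 3684
container 8: 3684 + 554 = 4238
container 9: 4238 + 554 = 4792
container 10: 4792 + 554 = 5346
container 11: 5346 + 554 = 5900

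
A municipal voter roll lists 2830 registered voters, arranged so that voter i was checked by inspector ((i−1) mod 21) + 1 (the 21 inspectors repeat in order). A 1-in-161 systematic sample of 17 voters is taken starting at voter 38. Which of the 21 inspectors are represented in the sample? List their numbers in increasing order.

Consecutive selections differ by k = 161, so their inspector numbers differ by 161 mod 21 = 14.
gcd(161, 21) = 7, so the sample visits 21/7 = 3 distinct residues mod 21.
Start 38 is inspector 17; the inspectors hit are 3, 10, 17.

3, 10, 17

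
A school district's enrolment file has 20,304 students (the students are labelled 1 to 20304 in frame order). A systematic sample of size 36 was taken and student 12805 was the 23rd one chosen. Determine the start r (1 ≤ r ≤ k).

k = 20304/36 = 564
r = 12805 − (23−1)×564 = 12805 − 12408 = 397

397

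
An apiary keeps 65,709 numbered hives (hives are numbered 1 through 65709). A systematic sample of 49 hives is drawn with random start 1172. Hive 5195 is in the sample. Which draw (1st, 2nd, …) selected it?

4

k = 65709/49 = 1341
position = (5195 − 1172)/1341 + 1 = 4023/1341 + 1 = 3 + 1 = 4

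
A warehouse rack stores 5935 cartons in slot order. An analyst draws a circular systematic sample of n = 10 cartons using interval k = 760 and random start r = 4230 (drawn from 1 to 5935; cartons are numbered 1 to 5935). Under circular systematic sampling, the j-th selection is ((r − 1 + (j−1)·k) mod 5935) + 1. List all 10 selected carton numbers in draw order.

Selection 1: 4230
Selection 2: 4230 + 760 = 4990
Selection 3: 4990 + 760 = 5750
Selection 4: 5750 + 760 = 6510 → 6510 − 5935 = 575
Selection 5: 575 + 760 = 1335
Selection 6: 1335 + 760 = 2095
Selection 7: 2095 + 760 = 2855
Selection 8: 2855 + 760 = 3615
Selection 9: 3615 + 760 = 4375
Selection 10: 4375 + 760 = 5135

4230, 4990, 5750, 575, 1335, 2095, 2855, 3615, 4375, 5135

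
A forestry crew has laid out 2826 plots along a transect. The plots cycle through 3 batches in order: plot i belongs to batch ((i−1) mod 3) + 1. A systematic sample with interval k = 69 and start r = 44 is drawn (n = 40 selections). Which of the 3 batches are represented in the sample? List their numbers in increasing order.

2

Consecutive selections differ by k = 69, so their batch numbers differ by 69 mod 3 = 0.
gcd(69, 3) = 3, so the sample visits 3/3 = 1 distinct residues mod 3.
Start 44 is batch 2; the batches hit are 2.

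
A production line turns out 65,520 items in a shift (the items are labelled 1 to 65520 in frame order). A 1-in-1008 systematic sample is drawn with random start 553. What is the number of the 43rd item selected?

42889

k = 1008
43rd selection = r + (43−1)·k = 553 + 42×1008 = 553 + 42336 = 42889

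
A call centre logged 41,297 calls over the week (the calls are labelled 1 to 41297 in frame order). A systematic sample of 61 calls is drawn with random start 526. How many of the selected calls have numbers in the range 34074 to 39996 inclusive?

9

k = 41297/61 = 677
First selection ≥ 34074: 526 + ⌈(34074−526)/677⌉·677 = 526 + 50×677 = 34376
Last selection ≤ 39996: 526 + ⌊(39996−526)/677⌋·677 = 526 + 58×677 = 39792
Count = 58 − 50 + 1 = 9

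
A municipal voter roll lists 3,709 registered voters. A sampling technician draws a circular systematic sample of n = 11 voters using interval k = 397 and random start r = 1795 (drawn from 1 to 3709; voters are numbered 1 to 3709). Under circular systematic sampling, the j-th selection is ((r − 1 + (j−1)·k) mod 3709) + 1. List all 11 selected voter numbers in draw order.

1795, 2192, 2589, 2986, 3383, 71, 468, 865, 1262, 1659, 2056

Selection 1: 1795
Selection 2: 1795 + 397 = 2192
Selection 3: 2192 + 397 = 2589
Selection 4: 2589 + 397 = 2986
Selection 5: 2986 + 397 = 3383
Selection 6: 3383 + 397 = 3780 → 3780 − 3709 = 71
Selection 7: 71 + 397 = 468
Selection 8: 468 + 397 = 865
Selection 9: 865 + 397 = 1262
Selection 10: 1262 + 397 = 1659
Selection 11: 1659 + 397 = 2056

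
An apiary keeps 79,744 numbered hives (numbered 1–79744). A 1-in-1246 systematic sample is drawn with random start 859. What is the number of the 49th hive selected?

k = 1246
49th selection = r + (49−1)·k = 859 + 48×1246 = 859 + 59808 = 60667

60667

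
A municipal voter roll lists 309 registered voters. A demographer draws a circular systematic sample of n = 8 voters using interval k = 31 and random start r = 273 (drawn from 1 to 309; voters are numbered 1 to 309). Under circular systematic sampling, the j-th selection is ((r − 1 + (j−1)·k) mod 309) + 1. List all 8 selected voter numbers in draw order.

273, 304, 26, 57, 88, 119, 150, 181

Selection 1: 273
Selection 2: 273 + 31 = 304
Selection 3: 304 + 31 = 335 → 335 − 309 = 26
Selection 4: 26 + 31 = 57
Selection 5: 57 + 31 = 88
Selection 6: 88 + 31 = 119
Selection 7: 119 + 31 = 150
Selection 8: 150 + 31 = 181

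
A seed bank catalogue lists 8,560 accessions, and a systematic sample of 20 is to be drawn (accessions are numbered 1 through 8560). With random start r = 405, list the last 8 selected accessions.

5541, 5969, 6397, 6825, 7253, 7681, 8109, 8537

k = N/n = 8560/20 = 428
13th selection = 405 + 12×428 = 5541
14th: 5541 + 428 = 5969
15th: 5969 + 428 = 6397
16th: 6397 + 428 = 6825
17th: 6825 + 428 = 7253
18th: 7253 + 428 = 7681
19th: 7681 + 428 = 8109
20th: 8109 + 428 = 8537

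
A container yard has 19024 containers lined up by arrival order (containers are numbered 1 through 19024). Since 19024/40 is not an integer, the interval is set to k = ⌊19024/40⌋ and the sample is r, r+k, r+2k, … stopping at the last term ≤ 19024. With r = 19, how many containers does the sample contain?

41

k = ⌊19024/40⌋ = 475
Achieved size = ⌊(19024 − 19)/475⌋ + 1 = ⌊19005/475⌋ + 1 = 40 + 1 = 41
(last selection: 19 + 40×475 = 19019 ≤ 19024; next would be 19494 > 19024)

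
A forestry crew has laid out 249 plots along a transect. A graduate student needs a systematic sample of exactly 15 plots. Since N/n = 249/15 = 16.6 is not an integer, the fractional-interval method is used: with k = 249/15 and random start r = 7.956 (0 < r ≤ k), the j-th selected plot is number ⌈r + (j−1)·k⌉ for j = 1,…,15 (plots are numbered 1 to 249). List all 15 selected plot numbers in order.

j=1: r + 0k = 7.956 → ⌈·⌉ = 8
j=2: r + 1k = 24.556 → ⌈·⌉ = 25
j=3: r + 2k = 41.156 → ⌈·⌉ = 42
j=4: r + 3k = 57.756 → ⌈·⌉ = 58
j=5: r + 4k = 74.356 → ⌈·⌉ = 75
j=6: r + 5k = 90.956 → ⌈·⌉ = 91
j=7: r + 6k = 107.556 → ⌈·⌉ = 108
j=8: r + 7k = 124.156 → ⌈·⌉ = 125
j=9: r + 8k = 140.756 → ⌈·⌉ = 141
j=10: r + 9k = 157.356 → ⌈·⌉ = 158
j=11: r + 10k = 173.956 → ⌈·⌉ = 174
j=12: r + 11k = 190.556 → ⌈·⌉ = 191
j=13: r + 12k = 207.156 → ⌈·⌉ = 208
j=14: r + 13k = 223.756 → ⌈·⌉ = 224
j=15: r + 14k = 240.356 → ⌈·⌉ = 241

8, 25, 42, 58, 75, 91, 108, 125, 141, 158, 174, 191, 208, 224, 241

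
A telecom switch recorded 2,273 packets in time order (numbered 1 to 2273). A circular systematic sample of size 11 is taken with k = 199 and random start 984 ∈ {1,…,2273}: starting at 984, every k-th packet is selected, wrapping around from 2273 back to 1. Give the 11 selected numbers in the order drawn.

984, 1183, 1382, 1581, 1780, 1979, 2178, 104, 303, 502, 701

Selection 1: 984
Selection 2: 984 + 199 = 1183
Selection 3: 1183 + 199 = 1382
Selection 4: 1382 + 199 = 1581
Selection 5: 1581 + 199 = 1780
Selection 6: 1780 + 199 = 1979
Selection 7: 1979 + 199 = 2178
Selection 8: 2178 + 199 = 2377 → 2377 − 2273 = 104
Selection 9: 104 + 199 = 303
Selection 10: 303 + 199 = 502
Selection 11: 502 + 199 = 701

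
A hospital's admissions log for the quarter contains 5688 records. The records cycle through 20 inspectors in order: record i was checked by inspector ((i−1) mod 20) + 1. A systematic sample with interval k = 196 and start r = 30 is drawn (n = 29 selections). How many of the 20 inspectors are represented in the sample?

Consecutive selections differ by k = 196, so their inspector numbers differ by 196 mod 20 = 16.
gcd(196, 20) = 4, so the sample visits 20/4 = 5 distinct residues mod 20.
Start 30 is inspector 10; the inspectors hit are 2, 6, 10, 14, 18.

5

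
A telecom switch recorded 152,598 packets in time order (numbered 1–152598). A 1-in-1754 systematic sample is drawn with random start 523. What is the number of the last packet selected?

151367

k = 1754
87th selection = r + (87−1)·k = 523 + 86×1754 = 523 + 150844 = 151367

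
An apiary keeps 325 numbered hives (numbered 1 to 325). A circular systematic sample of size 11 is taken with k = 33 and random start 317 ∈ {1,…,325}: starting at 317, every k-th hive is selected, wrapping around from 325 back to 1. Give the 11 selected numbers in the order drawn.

Selection 1: 317
Selection 2: 317 + 33 = 350 → 350 − 325 = 25
Selection 3: 25 + 33 = 58
Selection 4: 58 + 33 = 91
Selection 5: 91 + 33 = 124
Selection 6: 124 + 33 = 157
Selection 7: 157 + 33 = 190
Selection 8: 190 + 33 = 223
Selection 9: 223 + 33 = 256
Selection 10: 256 + 33 = 289
Selection 11: 289 + 33 = 322

317, 25, 58, 91, 124, 157, 190, 223, 256, 289, 322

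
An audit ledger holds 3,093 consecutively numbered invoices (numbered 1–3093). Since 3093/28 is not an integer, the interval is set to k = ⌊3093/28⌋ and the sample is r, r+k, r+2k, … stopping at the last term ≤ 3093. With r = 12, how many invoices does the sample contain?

k = ⌊3093/28⌋ = 110
Achieved size = ⌊(3093 − 12)/110⌋ + 1 = ⌊3081/110⌋ + 1 = 28 + 1 = 29
(last selection: 12 + 28×110 = 3092 ≤ 3093; next would be 3202 > 3093)

29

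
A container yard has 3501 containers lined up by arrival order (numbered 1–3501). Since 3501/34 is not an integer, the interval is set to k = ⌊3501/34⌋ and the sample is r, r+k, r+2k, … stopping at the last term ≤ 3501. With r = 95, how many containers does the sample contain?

34

k = ⌊3501/34⌋ = 102
Achieved size = ⌊(3501 − 95)/102⌋ + 1 = ⌊3406/102⌋ + 1 = 33 + 1 = 34
(last selection: 95 + 33×102 = 3461 ≤ 3501; next would be 3563 > 3501)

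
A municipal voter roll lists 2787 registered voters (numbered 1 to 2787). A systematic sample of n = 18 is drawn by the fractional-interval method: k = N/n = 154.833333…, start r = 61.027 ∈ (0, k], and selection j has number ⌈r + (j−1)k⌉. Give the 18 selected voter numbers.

62, 216, 371, 526, 681, 836, 991, 1145, 1300, 1455, 1610, 1765, 1920, 2074, 2229, 2384, 2539, 2694

j=1: r + 0k = 61.027 → ⌈·⌉ = 62
j=2: r + 1k = 215.860333… → ⌈·⌉ = 216
j=3: r + 2k = 370.693666… → ⌈·⌉ = 371
j=4: r + 3k = 525.527 → ⌈·⌉ = 526
j=5: r + 4k = 680.360333… → ⌈·⌉ = 681
j=6: r + 5k = 835.193666… → ⌈·⌉ = 836
j=7: r + 6k = 990.027 → ⌈·⌉ = 991
j=8: r + 7k = 1144.860333… → ⌈·⌉ = 1145
j=9: r + 8k = 1299.693666… → ⌈·⌉ = 1300
j=10: r + 9k = 1454.527 → ⌈·⌉ = 1455
j=11: r + 10k = 1609.360333… → ⌈·⌉ = 1610
j=12: r + 11k = 1764.193666… → ⌈·⌉ = 1765
j=13: r + 12k = 1919.027 → ⌈·⌉ = 1920
j=14: r + 13k = 2073.860333… → ⌈·⌉ = 2074
j=15: r + 14k = 2228.693666… → ⌈·⌉ = 2229
j=16: r + 15k = 2383.527 → ⌈·⌉ = 2384
j=17: r + 16k = 2538.360333… → ⌈·⌉ = 2539
j=18: r + 17k = 2693.193666… → ⌈·⌉ = 2694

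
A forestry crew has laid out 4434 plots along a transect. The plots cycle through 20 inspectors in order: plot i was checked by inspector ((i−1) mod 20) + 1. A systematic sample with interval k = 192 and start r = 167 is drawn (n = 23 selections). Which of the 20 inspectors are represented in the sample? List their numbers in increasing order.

Consecutive selections differ by k = 192, so their inspector numbers differ by 192 mod 20 = 12.
gcd(192, 20) = 4, so the sample visits 20/4 = 5 distinct residues mod 20.
Start 167 is inspector 7; the inspectors hit are 3, 7, 11, 15, 19.

3, 7, 11, 15, 19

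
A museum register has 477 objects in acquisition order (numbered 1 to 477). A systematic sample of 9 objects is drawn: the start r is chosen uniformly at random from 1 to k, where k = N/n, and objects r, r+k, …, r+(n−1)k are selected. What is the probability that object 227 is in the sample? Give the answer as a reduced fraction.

k = 477/9 = 53.
Object 227 is selected iff r ≡ 227 (mod 53); exactly one such r in {1,…,53}.
Inclusion probability = 1/53.

1/53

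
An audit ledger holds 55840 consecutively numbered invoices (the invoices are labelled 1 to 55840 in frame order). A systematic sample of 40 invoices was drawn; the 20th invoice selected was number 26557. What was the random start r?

33

k = 55840/40 = 1396
r = 26557 − (20−1)×1396 = 26557 − 26524 = 33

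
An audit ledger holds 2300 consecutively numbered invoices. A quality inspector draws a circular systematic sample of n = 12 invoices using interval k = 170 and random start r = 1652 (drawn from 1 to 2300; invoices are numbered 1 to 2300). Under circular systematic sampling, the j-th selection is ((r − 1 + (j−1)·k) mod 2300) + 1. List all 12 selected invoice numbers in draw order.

1652, 1822, 1992, 2162, 32, 202, 372, 542, 712, 882, 1052, 1222

Selection 1: 1652
Selection 2: 1652 + 170 = 1822
Selection 3: 1822 + 170 = 1992
Selection 4: 1992 + 170 = 2162
Selection 5: 2162 + 170 = 2332 → 2332 − 2300 = 32
Selection 6: 32 + 170 = 202
Selection 7: 202 + 170 = 372
Selection 8: 372 + 170 = 542
Selection 9: 542 + 170 = 712
Selection 10: 712 + 170 = 882
Selection 11: 882 + 170 = 1052
Selection 12: 1052 + 170 = 1222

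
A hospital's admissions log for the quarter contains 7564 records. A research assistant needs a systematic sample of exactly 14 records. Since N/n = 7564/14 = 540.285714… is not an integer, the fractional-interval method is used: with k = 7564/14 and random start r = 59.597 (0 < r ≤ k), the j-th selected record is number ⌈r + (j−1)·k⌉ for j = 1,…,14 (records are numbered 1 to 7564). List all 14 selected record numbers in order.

j=1: r + 0k = 59.597 → ⌈·⌉ = 60
j=2: r + 1k = 599.882714… → ⌈·⌉ = 600
j=3: r + 2k = 1140.168428… → ⌈·⌉ = 1141
j=4: r + 3k = 1680.454142… → ⌈·⌉ = 1681
j=5: r + 4k = 2220.739857… → ⌈·⌉ = 2221
j=6: r + 5k = 2761.025571… → ⌈·⌉ = 2762
j=7: r + 6k = 3301.311285… → ⌈·⌉ = 3302
j=8: r + 7k = 3841.597 → ⌈·⌉ = 3842
j=9: r + 8k = 4381.882714… → ⌈·⌉ = 4382
j=10: r + 9k = 4922.168428… → ⌈·⌉ = 4923
j=11: r + 10k = 5462.454142… → ⌈·⌉ = 5463
j=12: r + 11k = 6002.739857… → ⌈·⌉ = 6003
j=13: r + 12k = 6543.025571… → ⌈·⌉ = 6544
j=14: r + 13k = 7083.311285… → ⌈·⌉ = 7084

60, 600, 1141, 1681, 2221, 2762, 3302, 3842, 4382, 4923, 5463, 6003, 6544, 7084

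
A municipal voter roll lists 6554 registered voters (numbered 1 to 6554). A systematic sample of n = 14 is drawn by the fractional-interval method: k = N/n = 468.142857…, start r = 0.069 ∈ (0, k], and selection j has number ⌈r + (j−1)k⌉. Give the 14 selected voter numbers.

1, 469, 937, 1405, 1873, 2341, 2809, 3278, 3746, 4214, 4682, 5150, 5618, 6086

j=1: r + 0k = 0.069 → ⌈·⌉ = 1
j=2: r + 1k = 468.211857… → ⌈·⌉ = 469
j=3: r + 2k = 936.354714… → ⌈·⌉ = 937
j=4: r + 3k = 1404.497571… → ⌈·⌉ = 1405
j=5: r + 4k = 1872.640428… → ⌈·⌉ = 1873
j=6: r + 5k = 2340.783285… → ⌈·⌉ = 2341
j=7: r + 6k = 2808.926142… → ⌈·⌉ = 2809
j=8: r + 7k = 3277.069 → ⌈·⌉ = 3278
j=9: r + 8k = 3745.211857… → ⌈·⌉ = 3746
j=10: r + 9k = 4213.354714… → ⌈·⌉ = 4214
j=11: r + 10k = 4681.497571… → ⌈·⌉ = 4682
j=12: r + 11k = 5149.640428… → ⌈·⌉ = 5150
j=13: r + 12k = 5617.783285… → ⌈·⌉ = 5618
j=14: r + 13k = 6085.926142… → ⌈·⌉ = 6086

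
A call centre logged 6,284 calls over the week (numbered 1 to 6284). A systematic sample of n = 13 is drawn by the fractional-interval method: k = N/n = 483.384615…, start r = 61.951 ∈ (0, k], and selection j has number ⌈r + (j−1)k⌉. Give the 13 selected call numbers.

j=1: r + 0k = 61.951 → ⌈·⌉ = 62
j=2: r + 1k = 545.335615… → ⌈·⌉ = 546
j=3: r + 2k = 1028.720230… → ⌈·⌉ = 1029
j=4: r + 3k = 1512.104846… → ⌈·⌉ = 1513
j=5: r + 4k = 1995.489461… → ⌈·⌉ = 1996
j=6: r + 5k = 2478.874076… → ⌈·⌉ = 2479
j=7: r + 6k = 2962.258692… → ⌈·⌉ = 2963
j=8: r + 7k = 3445.643307… → ⌈·⌉ = 3446
j=9: r + 8k = 3929.027923… → ⌈·⌉ = 3930
j=10: r + 9k = 4412.412538… → ⌈·⌉ = 4413
j=11: r + 10k = 4895.797153… → ⌈·⌉ = 4896
j=12: r + 11k = 5379.181769… → ⌈·⌉ = 5380
j=13: r + 12k = 5862.566384… → ⌈·⌉ = 5863

62, 546, 1029, 1513, 1996, 2479, 2963, 3446, 3930, 4413, 4896, 5380, 5863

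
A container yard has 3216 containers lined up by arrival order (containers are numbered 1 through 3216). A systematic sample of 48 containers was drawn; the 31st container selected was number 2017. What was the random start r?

k = 3216/48 = 67
r = 2017 − (31−1)×67 = 2017 − 2010 = 7

7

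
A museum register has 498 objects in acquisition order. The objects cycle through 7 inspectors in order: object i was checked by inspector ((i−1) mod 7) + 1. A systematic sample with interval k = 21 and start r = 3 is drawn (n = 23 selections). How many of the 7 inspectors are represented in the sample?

Consecutive selections differ by k = 21, so their inspector numbers differ by 21 mod 7 = 0.
gcd(21, 7) = 7, so the sample visits 7/7 = 1 distinct residues mod 7.
Start 3 is inspector 3; the inspectors hit are 3.

1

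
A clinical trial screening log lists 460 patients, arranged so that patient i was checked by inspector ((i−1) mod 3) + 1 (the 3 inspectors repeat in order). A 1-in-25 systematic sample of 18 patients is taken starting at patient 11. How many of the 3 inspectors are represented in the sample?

3

Consecutive selections differ by k = 25, so their inspector numbers differ by 25 mod 3 = 1.
gcd(25, 3) = 1, so the sample visits 3/1 = 3 distinct residues mod 3.
Start 11 is inspector 2; the inspectors hit are 1, 2, 3.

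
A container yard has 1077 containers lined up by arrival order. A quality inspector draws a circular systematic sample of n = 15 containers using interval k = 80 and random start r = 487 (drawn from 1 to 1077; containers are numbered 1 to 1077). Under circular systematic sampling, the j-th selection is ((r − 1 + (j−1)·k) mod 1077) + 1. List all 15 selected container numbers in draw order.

Selection 1: 487
Selection 2: 487 + 80 = 567
Selection 3: 567 + 80 = 647
Selection 4: 647 + 80 = 727
Selection 5: 727 + 80 = 807
Selection 6: 807 + 80 = 887
Selection 7: 887 + 80 = 967
Selection 8: 967 + 80 = 1047
Selection 9: 1047 + 80 = 1127 → 1127 − 1077 = 50
Selection 10: 50 + 80 = 130
Selection 11: 130 + 80 = 210
Selection 12: 210 + 80 = 290
Selection 13: 290 + 80 = 370
Selection 14: 370 + 80 = 450
Selection 15: 450 + 80 = 530

487, 567, 647, 727, 807, 887, 967, 1047, 50, 130, 210, 290, 370, 450, 530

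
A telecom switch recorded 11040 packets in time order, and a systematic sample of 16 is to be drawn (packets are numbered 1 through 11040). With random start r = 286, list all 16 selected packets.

286, 976, 1666, 2356, 3046, 3736, 4426, 5116, 5806, 6496, 7186, 7876, 8566, 9256, 9946, 10636

k = N/n = 11040/16 = 690
packet 1: 286
packet 2: 286 + 690 = 976
packet 3: 976 + 690 = 1666
packet 4: 1666 + 690 = 2356
packet 5: 2356 + 690 = 3046
packet 6: 3046 + 690 = 3736
packet 7: 3736 + 690 = 4426
packet 8: 4426 + 690 = 5116
packet 9: 5116 + 690 = 5806
packet 10: 5806 + 690 = 6496
packet 11: 6496 + 690 = 7186
packet 12: 7186 + 690 = 7876
packet 13: 7876 + 690 = 8566
packet 14: 8566 + 690 = 9256
packet 15: 9256 + 690 = 9946
packet 16: 9946 + 690 = 10636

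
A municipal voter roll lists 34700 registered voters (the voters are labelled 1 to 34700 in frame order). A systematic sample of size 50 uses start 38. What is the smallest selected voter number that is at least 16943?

17388

k = 34700/50 = 694
Steps past start: ⌈(16943 − 38)/694⌉ = ⌈16905/694⌉ = 25
Selected voter: 38 + 25×694 = 17388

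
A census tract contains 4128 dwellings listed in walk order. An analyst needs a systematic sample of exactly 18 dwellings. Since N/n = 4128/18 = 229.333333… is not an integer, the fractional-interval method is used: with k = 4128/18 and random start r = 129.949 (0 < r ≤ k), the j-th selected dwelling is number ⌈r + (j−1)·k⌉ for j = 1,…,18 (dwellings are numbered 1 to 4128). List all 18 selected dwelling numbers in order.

130, 360, 589, 818, 1048, 1277, 1506, 1736, 1965, 2194, 2424, 2653, 2882, 3112, 3341, 3570, 3800, 4029

j=1: r + 0k = 129.949 → ⌈·⌉ = 130
j=2: r + 1k = 359.282333… → ⌈·⌉ = 360
j=3: r + 2k = 588.615666… → ⌈·⌉ = 589
j=4: r + 3k = 817.949 → ⌈·⌉ = 818
j=5: r + 4k = 1047.282333… → ⌈·⌉ = 1048
j=6: r + 5k = 1276.615666… → ⌈·⌉ = 1277
j=7: r + 6k = 1505.949 → ⌈·⌉ = 1506
j=8: r + 7k = 1735.282333… → ⌈·⌉ = 1736
j=9: r + 8k = 1964.615666… → ⌈·⌉ = 1965
j=10: r + 9k = 2193.949 → ⌈·⌉ = 2194
j=11: r + 10k = 2423.282333… → ⌈·⌉ = 2424
j=12: r + 11k = 2652.615666… → ⌈·⌉ = 2653
j=13: r + 12k = 2881.949 → ⌈·⌉ = 2882
j=14: r + 13k = 3111.282333… → ⌈·⌉ = 3112
j=15: r + 14k = 3340.615666… → ⌈·⌉ = 3341
j=16: r + 15k = 3569.949 → ⌈·⌉ = 3570
j=17: r + 16k = 3799.282333… → ⌈·⌉ = 3800
j=18: r + 17k = 4028.615666… → ⌈·⌉ = 4029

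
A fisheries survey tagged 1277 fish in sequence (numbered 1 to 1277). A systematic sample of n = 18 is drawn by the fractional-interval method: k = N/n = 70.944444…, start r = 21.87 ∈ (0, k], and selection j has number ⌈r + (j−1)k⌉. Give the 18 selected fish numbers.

22, 93, 164, 235, 306, 377, 448, 519, 590, 661, 732, 803, 874, 945, 1016, 1087, 1157, 1228

j=1: r + 0k = 21.87 → ⌈·⌉ = 22
j=2: r + 1k = 92.814444… → ⌈·⌉ = 93
j=3: r + 2k = 163.758888… → ⌈·⌉ = 164
j=4: r + 3k = 234.703333… → ⌈·⌉ = 235
j=5: r + 4k = 305.647777… → ⌈·⌉ = 306
j=6: r + 5k = 376.592222… → ⌈·⌉ = 377
j=7: r + 6k = 447.536666… → ⌈·⌉ = 448
j=8: r + 7k = 518.481111… → ⌈·⌉ = 519
j=9: r + 8k = 589.425555… → ⌈·⌉ = 590
j=10: r + 9k = 660.37 → ⌈·⌉ = 661
j=11: r + 10k = 731.314444… → ⌈·⌉ = 732
j=12: r + 11k = 802.258888… → ⌈·⌉ = 803
j=13: r + 12k = 873.203333… → ⌈·⌉ = 874
j=14: r + 13k = 944.147777… → ⌈·⌉ = 945
j=15: r + 14k = 1015.092222… → ⌈·⌉ = 1016
j=16: r + 15k = 1086.036666… → ⌈·⌉ = 1087
j=17: r + 16k = 1156.981111… → ⌈·⌉ = 1157
j=18: r + 17k = 1227.925555… → ⌈·⌉ = 1228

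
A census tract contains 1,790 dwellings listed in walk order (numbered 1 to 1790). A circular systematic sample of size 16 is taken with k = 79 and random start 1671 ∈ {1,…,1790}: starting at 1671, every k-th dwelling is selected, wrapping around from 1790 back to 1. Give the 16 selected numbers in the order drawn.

1671, 1750, 39, 118, 197, 276, 355, 434, 513, 592, 671, 750, 829, 908, 987, 1066

Selection 1: 1671
Selection 2: 1671 + 79 = 1750
Selection 3: 1750 + 79 = 1829 → 1829 − 1790 = 39
Selection 4: 39 + 79 = 118
Selection 5: 118 + 79 = 197
Selection 6: 197 + 79 = 276
Selection 7: 276 + 79 = 355
Selection 8: 355 + 79 = 434
Selection 9: 434 + 79 = 513
Selection 10: 513 + 79 = 592
Selection 11: 592 + 79 = 671
Selection 12: 671 + 79 = 750
Selection 13: 750 + 79 = 829
Selection 14: 829 + 79 = 908
Selection 15: 908 + 79 = 987
Selection 16: 987 + 79 = 1066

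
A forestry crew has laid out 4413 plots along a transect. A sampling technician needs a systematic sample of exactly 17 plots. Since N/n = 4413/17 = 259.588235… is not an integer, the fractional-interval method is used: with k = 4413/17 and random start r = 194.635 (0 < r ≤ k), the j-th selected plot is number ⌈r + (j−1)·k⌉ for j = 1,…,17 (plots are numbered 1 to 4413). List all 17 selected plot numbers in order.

j=1: r + 0k = 194.635 → ⌈·⌉ = 195
j=2: r + 1k = 454.223235… → ⌈·⌉ = 455
j=3: r + 2k = 713.811470… → ⌈·⌉ = 714
j=4: r + 3k = 973.399705… → ⌈·⌉ = 974
j=5: r + 4k = 1232.987941… → ⌈·⌉ = 1233
j=6: r + 5k = 1492.576176… → ⌈·⌉ = 1493
j=7: r + 6k = 1752.164411… → ⌈·⌉ = 1753
j=8: r + 7k = 2011.752647… → ⌈·⌉ = 2012
j=9: r + 8k = 2271.340882… → ⌈·⌉ = 2272
j=10: r + 9k = 2530.929117… → ⌈·⌉ = 2531
j=11: r + 10k = 2790.517352… → ⌈·⌉ = 2791
j=12: r + 11k = 3050.105588… → ⌈·⌉ = 3051
j=13: r + 12k = 3309.693823… → ⌈·⌉ = 3310
j=14: r + 13k = 3569.282058… → ⌈·⌉ = 3570
j=15: r + 14k = 3828.870294… → ⌈·⌉ = 3829
j=16: r + 15k = 4088.458529… → ⌈·⌉ = 4089
j=17: r + 16k = 4348.046764… → ⌈·⌉ = 4349

195, 455, 714, 974, 1233, 1493, 1753, 2012, 2272, 2531, 2791, 3051, 3310, 3570, 3829, 4089, 4349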